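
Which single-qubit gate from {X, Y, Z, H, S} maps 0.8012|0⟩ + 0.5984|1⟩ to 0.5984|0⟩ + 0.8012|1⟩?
X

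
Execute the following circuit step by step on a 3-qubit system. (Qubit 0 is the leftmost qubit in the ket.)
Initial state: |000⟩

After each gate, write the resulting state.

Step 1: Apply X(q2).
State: |001⟩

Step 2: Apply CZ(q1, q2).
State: |001⟩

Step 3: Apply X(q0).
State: |101⟩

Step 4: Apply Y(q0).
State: -i|001⟩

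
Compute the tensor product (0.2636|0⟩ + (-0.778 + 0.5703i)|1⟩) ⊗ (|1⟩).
0.2636|01⟩ + (-0.778 + 0.5703i)|11⟩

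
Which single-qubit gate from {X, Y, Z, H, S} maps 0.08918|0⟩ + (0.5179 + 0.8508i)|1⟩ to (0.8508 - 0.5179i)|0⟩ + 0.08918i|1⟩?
Y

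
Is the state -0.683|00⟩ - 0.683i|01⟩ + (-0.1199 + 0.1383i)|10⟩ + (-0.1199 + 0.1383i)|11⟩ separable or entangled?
Entangled

Writing the state as a|00⟩ + b|01⟩ + c|10⟩ + d|11⟩, it is a product state iff ad − bc = 0.
Here (a, b, c, d) = (-0.683, -0.683i, (-0.1199 + 0.1383i), (-0.1199 + 0.1383i)): ad − bc = (-0.683)(-0.1199 + 0.1383i) − (-0.683i)(-0.1199 + 0.1383i) = (-0.01257 - 0.1764i) ≠ 0, so the state is entangled.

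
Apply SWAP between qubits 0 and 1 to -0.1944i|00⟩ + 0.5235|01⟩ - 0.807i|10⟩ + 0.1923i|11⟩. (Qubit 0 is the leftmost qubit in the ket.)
-0.1944i|00⟩ - 0.807i|01⟩ + 0.5235|10⟩ + 0.1923i|11⟩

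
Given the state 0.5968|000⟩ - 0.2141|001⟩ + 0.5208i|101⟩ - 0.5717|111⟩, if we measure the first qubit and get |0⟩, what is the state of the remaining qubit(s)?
0.9413|00⟩ - 0.3377|01⟩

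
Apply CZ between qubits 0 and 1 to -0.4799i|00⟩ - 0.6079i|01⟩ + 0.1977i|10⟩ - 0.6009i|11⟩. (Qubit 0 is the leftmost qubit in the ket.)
-0.4799i|00⟩ - 0.6079i|01⟩ + 0.1977i|10⟩ + 0.6009i|11⟩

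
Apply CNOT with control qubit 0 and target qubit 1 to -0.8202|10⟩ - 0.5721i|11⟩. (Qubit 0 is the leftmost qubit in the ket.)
-0.5721i|10⟩ - 0.8202|11⟩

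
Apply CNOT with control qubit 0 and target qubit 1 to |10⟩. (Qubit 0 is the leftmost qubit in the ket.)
|11⟩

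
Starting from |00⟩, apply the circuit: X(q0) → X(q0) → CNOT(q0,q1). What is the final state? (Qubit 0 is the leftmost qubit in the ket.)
|00⟩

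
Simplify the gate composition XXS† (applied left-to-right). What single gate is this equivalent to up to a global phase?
S†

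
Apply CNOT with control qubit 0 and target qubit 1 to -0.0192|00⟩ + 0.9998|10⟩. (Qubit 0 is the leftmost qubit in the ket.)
-0.0192|00⟩ + 0.9998|11⟩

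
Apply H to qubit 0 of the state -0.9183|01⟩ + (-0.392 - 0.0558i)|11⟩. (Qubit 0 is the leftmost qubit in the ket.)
(-0.9265 - 0.03946i)|01⟩ + (-0.3722 + 0.03946i)|11⟩

H on qubit 0 mixes each pair of kets that differ only in qubit 0: amplitudes (a, b) of (|…0…⟩, |…1…⟩) become ((a + b)/√2, (a − b)/√2). Kets absent from the input have amplitude 0.
(|01⟩, |11⟩): (a, b) = (-0.9183, (-0.392 - 0.0558i)) → ((-0.9265 - 0.03946i), (-0.3722 + 0.03946i))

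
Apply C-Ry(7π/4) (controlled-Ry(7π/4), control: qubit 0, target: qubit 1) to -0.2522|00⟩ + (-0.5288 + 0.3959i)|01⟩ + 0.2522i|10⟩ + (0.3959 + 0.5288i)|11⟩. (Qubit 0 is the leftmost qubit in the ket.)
-0.2522|00⟩ + (-0.5288 + 0.3959i)|01⟩ + (-0.1515 - 0.4354i)|10⟩ + (-0.3658 - 0.392i)|11⟩

C-Ry(7π/4) leaves the control-|0⟩ kets |00⟩, |01⟩ unchanged and applies Ry(7π/4) to qubit 1 on the control-|1⟩ pair (|10⟩, |11⟩).
Ry(7π/4) = [[cos(θ/2), −sin(θ/2)], [sin(θ/2), cos(θ/2)]]; θ = 7π/4, cos(θ/2) ≈ -0.92388, sin(θ/2) ≈ 0.382683.
With a = amp(|10⟩) = 0.2522i and b = amp(|11⟩) = (0.3959 + 0.5288i):
new amp(|10⟩) = (-0.92388)·a + (-0.382683)·b = (-0.1515 - 0.4354i)
new amp(|11⟩) = (0.382683)·a + (-0.92388)·b = (-0.3658 - 0.392i)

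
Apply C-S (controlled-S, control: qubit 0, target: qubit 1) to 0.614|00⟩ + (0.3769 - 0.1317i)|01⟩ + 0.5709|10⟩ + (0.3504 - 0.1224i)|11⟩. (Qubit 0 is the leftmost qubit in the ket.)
0.614|00⟩ + (0.3769 - 0.1317i)|01⟩ + 0.5709|10⟩ + (0.1224 + 0.3504i)|11⟩

C-S leaves the control-|0⟩ kets |00⟩, |01⟩ unchanged and applies S to qubit 1 on the control-|1⟩ pair (|10⟩, |11⟩).
S = [[1, 0], [0, i]].
With a = amp(|10⟩) = 0.5709 and b = amp(|11⟩) = (0.3504 - 0.1224i):
new amp(|10⟩) = (1)·a = 0.5709
new amp(|11⟩) = (i)·b = (0.1224 + 0.3504i)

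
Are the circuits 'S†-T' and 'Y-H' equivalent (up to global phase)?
No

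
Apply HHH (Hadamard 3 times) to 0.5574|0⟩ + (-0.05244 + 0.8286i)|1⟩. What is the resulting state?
(0.3571 + 0.5859i)|0⟩ + (0.4312 - 0.5859i)|1⟩

H² = I, so H^3 = H: a single Hadamard. With (a, b) = (0.5574, (-0.05244 + 0.8286i)), H gives ((a + b)/√2, (a − b)/√2) = ((0.3571 + 0.5859i), (0.4312 - 0.5859i)).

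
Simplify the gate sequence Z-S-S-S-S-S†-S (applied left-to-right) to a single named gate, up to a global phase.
Z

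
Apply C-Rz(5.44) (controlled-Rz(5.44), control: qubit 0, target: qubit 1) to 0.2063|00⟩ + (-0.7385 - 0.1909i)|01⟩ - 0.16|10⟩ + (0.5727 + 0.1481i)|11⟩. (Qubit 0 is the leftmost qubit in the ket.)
0.2063|00⟩ + (-0.7385 - 0.1909i)|01⟩ + (0.146 + 0.06547i)|10⟩ + (-0.5832 + 0.09922i)|11⟩

C-Rz(5.44) leaves the control-|0⟩ kets |00⟩, |01⟩ unchanged and applies Rz(5.44) to qubit 1 on the control-|1⟩ pair (|10⟩, |11⟩).
Rz(5.44) = [[e^(−iθ/2), 0], [0, e^(iθ/2)]] with e^(±iθ/2) = cos(θ/2) ± i·sin(θ/2); θ = 5.44, cos(θ/2) ≈ -0.912438, sin(θ/2) ≈ 0.409214.
With a = amp(|10⟩) = -0.16 and b = amp(|11⟩) = (0.5727 + 0.1481i):
new amp(|10⟩) = (-0.912438 - 0.409214i)·a = (0.146 + 0.06547i)
new amp(|11⟩) = (-0.912438 + 0.409214i)·b = (-0.5832 + 0.09922i)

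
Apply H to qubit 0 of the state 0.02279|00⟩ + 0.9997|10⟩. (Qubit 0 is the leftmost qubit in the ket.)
0.723|00⟩ - 0.6908|10⟩

H on qubit 0 mixes each pair of kets that differ only in qubit 0: amplitudes (a, b) of (|…0…⟩, |…1…⟩) become ((a + b)/√2, (a − b)/√2). Kets absent from the input have amplitude 0.
(|00⟩, |10⟩): (a, b) = (0.02279, 0.9997) → (0.723, -0.6908)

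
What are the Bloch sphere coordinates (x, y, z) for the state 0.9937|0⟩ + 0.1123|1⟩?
(0.2232, 0, 0.9748)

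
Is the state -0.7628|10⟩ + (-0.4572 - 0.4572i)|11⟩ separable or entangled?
Separable

Writing the state as a|00⟩ + b|01⟩ + c|10⟩ + d|11⟩, it is a product state iff ad − bc = 0.
Here (a, b, c, d) = (0, 0, -0.7628, (-0.4572 - 0.4572i)): ad − bc = (0)(-0.4572 - 0.4572i) − (0)(-0.7628) = 0, so the state is separable.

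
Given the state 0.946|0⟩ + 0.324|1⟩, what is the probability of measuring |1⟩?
0.105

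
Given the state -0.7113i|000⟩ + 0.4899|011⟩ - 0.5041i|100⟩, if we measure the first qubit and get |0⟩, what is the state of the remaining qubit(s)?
-0.8236i|00⟩ + 0.5672|11⟩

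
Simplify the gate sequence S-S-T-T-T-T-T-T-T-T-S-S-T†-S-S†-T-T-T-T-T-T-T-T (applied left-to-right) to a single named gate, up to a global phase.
T†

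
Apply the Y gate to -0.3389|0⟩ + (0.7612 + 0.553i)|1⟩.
(0.553 - 0.7612i)|0⟩ - 0.3389i|1⟩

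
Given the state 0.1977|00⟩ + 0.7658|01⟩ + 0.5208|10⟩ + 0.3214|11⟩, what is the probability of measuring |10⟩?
0.2712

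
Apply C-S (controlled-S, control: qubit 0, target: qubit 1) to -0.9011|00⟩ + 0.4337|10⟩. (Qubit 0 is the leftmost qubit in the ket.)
-0.9011|00⟩ + 0.4337|10⟩

C-S leaves the control-|0⟩ kets |00⟩, |01⟩ unchanged and applies S to qubit 1 on the control-|1⟩ pair (|10⟩, |11⟩).
S = [[1, 0], [0, i]].
With a = amp(|10⟩) = 0.4337 and b = amp(|11⟩) = 0:
new amp(|10⟩) = (1)·a = 0.4337
new amp(|11⟩) = (i)·b = 0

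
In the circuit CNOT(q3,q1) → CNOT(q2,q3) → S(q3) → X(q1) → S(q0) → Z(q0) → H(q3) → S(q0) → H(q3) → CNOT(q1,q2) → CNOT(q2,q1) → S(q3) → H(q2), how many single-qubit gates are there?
9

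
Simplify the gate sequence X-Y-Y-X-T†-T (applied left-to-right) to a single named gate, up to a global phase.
I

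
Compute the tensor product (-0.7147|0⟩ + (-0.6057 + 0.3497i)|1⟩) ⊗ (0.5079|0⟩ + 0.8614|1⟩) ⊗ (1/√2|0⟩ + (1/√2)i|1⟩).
-0.2567|000⟩ - 0.2567i|001⟩ - 0.4353|010⟩ - 0.4353i|011⟩ + (-0.2175 + 0.1256i)|100⟩ + (-0.1256 - 0.2175i)|101⟩ + (-0.3689 + 0.213i)|110⟩ + (-0.213 - 0.3689i)|111⟩

amp(|b₁b₂…⟩) = product of the factor amplitudes for bits b₁, b₂, …; only kets whose every factor amplitude is nonzero survive.
|000⟩: (-0.7147)(0.5079)(1/√2) = -0.2567
|001⟩: (-0.7147)(0.5079)((1/√2)i) = -0.2567i
|010⟩: (-0.7147)(0.8614)(1/√2) = -0.4353
|011⟩: (-0.7147)(0.8614)((1/√2)i) = -0.4353i
|100⟩: (-0.6057 + 0.3497i)(0.5079)(1/√2) = (-0.2175 + 0.1256i)
|101⟩: (-0.6057 + 0.3497i)(0.5079)((1/√2)i) = (-0.1256 - 0.2175i)
|110⟩: (-0.6057 + 0.3497i)(0.8614)(1/√2) = (-0.3689 + 0.213i)
|111⟩: (-0.6057 + 0.3497i)(0.8614)((1/√2)i) = (-0.213 - 0.3689i)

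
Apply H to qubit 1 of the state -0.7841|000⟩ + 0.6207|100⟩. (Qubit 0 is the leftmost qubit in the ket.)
-0.5544|000⟩ - 0.5544|010⟩ + 0.4389|100⟩ + 0.4389|110⟩

H on qubit 1 mixes each pair of kets that differ only in qubit 1: amplitudes (a, b) of (|…0…⟩, |…1…⟩) become ((a + b)/√2, (a − b)/√2). Kets absent from the input have amplitude 0.
(|000⟩, |010⟩): (a, b) = (-0.7841, 0) → (-0.5544, -0.5544)
(|100⟩, |110⟩): (a, b) = (0.6207, 0) → (0.4389, 0.4389)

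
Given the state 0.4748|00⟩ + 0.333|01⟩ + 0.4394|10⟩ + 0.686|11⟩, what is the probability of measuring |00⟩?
0.2254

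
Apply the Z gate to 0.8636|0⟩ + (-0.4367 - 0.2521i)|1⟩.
0.8636|0⟩ + (0.4367 + 0.2521i)|1⟩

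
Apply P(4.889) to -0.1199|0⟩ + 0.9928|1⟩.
-0.1199|0⟩ + (0.1744 - 0.9774i)|1⟩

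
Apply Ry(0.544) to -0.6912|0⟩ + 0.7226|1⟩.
-0.8599|0⟩ + 0.5103|1⟩

Ry(0.544) = [[cos(θ/2), −sin(θ/2)], [sin(θ/2), cos(θ/2)]]; θ = 0.544, cos(θ/2) ≈ 0.963236, sin(θ/2) ≈ 0.268658.
With a = amp(|0⟩) = -0.6912 and b = amp(|1⟩) = 0.7226:
new amp(|0⟩) = (0.963236)·a + (-0.268658)·b = -0.8599
new amp(|1⟩) = (0.268658)·a + (0.963236)·b = 0.5103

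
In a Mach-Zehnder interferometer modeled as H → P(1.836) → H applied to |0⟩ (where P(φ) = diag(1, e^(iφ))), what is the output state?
(0.3689 + 0.4825i)|0⟩ + (0.6311 - 0.4825i)|1⟩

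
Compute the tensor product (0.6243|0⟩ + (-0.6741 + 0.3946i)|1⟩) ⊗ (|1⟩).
0.6243|01⟩ + (-0.6741 + 0.3946i)|11⟩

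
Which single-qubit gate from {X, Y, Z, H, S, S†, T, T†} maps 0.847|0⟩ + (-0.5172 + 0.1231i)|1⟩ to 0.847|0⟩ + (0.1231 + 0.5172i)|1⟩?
S†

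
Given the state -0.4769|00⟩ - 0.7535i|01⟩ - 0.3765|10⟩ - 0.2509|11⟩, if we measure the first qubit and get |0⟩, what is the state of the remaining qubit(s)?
-0.5348|0⟩ - 0.845i|1⟩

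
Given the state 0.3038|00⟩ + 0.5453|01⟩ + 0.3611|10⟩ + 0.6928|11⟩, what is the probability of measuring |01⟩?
0.2974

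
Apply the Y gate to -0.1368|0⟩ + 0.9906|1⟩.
-0.9906i|0⟩ - 0.1368i|1⟩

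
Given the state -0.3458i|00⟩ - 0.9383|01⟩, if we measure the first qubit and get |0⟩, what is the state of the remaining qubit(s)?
-0.3458i|0⟩ - 0.9383|1⟩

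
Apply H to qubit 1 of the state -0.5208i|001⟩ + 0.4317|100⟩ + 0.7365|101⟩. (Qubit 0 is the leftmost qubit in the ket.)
-0.3683i|001⟩ - 0.3683i|011⟩ + 0.3053|100⟩ + 0.5208|101⟩ + 0.3053|110⟩ + 0.5208|111⟩

H on qubit 1 mixes each pair of kets that differ only in qubit 1: amplitudes (a, b) of (|…0…⟩, |…1…⟩) become ((a + b)/√2, (a − b)/√2). Kets absent from the input have amplitude 0.
(|001⟩, |011⟩): (a, b) = (-0.5208i, 0) → (-0.3683i, -0.3683i)
(|100⟩, |110⟩): (a, b) = (0.4317, 0) → (0.3053, 0.3053)
(|101⟩, |111⟩): (a, b) = (0.7365, 0) → (0.5208, 0.5208)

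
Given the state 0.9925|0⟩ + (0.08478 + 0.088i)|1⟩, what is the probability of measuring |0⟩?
0.9851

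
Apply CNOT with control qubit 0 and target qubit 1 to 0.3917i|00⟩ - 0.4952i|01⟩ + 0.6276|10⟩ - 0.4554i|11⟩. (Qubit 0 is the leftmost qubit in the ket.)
0.3917i|00⟩ - 0.4952i|01⟩ - 0.4554i|10⟩ + 0.6276|11⟩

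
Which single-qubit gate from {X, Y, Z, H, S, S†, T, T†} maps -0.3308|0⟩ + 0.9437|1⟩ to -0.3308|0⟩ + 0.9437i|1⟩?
S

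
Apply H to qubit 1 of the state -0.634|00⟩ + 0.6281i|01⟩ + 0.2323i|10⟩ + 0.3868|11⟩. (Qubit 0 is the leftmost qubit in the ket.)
(-0.4483 + 0.4441i)|00⟩ + (-0.4483 - 0.4441i)|01⟩ + (0.2735 + 0.1643i)|10⟩ + (-0.2735 + 0.1643i)|11⟩

H on qubit 1 mixes each pair of kets that differ only in qubit 1: amplitudes (a, b) of (|…0…⟩, |…1…⟩) become ((a + b)/√2, (a − b)/√2). Kets absent from the input have amplitude 0.
(|00⟩, |01⟩): (a, b) = (-0.634, 0.6281i) → ((-0.4483 + 0.4441i), (-0.4483 - 0.4441i))
(|10⟩, |11⟩): (a, b) = (0.2323i, 0.3868) → ((0.2735 + 0.1643i), (-0.2735 + 0.1643i))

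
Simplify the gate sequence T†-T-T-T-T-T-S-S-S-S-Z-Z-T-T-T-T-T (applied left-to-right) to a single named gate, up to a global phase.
T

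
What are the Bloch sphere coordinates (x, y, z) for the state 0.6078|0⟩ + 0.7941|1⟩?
(0.9653, 0, -0.2612)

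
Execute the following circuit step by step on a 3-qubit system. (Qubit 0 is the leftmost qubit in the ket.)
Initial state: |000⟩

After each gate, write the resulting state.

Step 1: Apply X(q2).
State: |001⟩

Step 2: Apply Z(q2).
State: -|001⟩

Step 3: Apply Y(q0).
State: -i|101⟩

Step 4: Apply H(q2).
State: -(1/√2)i|100⟩ + (1/√2)i|101⟩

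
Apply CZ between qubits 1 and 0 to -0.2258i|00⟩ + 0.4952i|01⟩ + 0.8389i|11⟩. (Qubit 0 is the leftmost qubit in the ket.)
-0.2258i|00⟩ + 0.4952i|01⟩ - 0.8389i|11⟩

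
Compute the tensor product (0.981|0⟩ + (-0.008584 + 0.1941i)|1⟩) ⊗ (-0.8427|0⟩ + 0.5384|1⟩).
-0.8267|00⟩ + 0.5282|01⟩ + (0.007234 - 0.1636i)|10⟩ + (-0.004622 + 0.1045i)|11⟩

amp(|b₁b₂…⟩) = product of the factor amplitudes for bits b₁, b₂, …; only kets whose every factor amplitude is nonzero survive.
|00⟩: (0.981)(-0.8427) = -0.8267
|01⟩: (0.981)(0.5384) = 0.5282
|10⟩: (-0.008584 + 0.1941i)(-0.8427) = (0.007234 - 0.1636i)
|11⟩: (-0.008584 + 0.1941i)(0.5384) = (-0.004622 + 0.1045i)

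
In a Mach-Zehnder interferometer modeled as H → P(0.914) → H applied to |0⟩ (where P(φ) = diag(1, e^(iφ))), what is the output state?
(0.8053 + 0.396i)|0⟩ + (0.1947 - 0.396i)|1⟩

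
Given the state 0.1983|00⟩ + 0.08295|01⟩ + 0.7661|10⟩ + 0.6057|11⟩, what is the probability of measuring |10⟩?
0.5869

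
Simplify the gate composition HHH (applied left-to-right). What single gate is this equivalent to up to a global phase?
H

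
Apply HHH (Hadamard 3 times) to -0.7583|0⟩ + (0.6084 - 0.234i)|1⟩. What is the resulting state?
(-0.106 - 0.1655i)|0⟩ + (-0.9664 + 0.1655i)|1⟩

H² = I, so H^3 = H: a single Hadamard. With (a, b) = (-0.7583, (0.6084 - 0.234i)), H gives ((a + b)/√2, (a − b)/√2) = ((-0.106 - 0.1655i), (-0.9664 + 0.1655i)).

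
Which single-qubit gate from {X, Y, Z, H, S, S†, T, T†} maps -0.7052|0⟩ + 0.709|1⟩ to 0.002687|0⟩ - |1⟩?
H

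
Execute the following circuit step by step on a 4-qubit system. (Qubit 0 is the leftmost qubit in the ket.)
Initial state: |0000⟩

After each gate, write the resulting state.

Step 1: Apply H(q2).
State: 1/√2|0000⟩ + 1/√2|0010⟩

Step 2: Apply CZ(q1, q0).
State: 1/√2|0000⟩ + 1/√2|0010⟩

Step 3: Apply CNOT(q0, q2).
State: 1/√2|0000⟩ + 1/√2|0010⟩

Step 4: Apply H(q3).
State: 1/2|0000⟩ + 1/2|0001⟩ + 1/2|0010⟩ + 1/2|0011⟩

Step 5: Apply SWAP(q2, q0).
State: 1/2|0000⟩ + 1/2|0001⟩ + 1/2|1000⟩ + 1/2|1001⟩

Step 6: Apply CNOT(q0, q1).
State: 1/2|0000⟩ + 1/2|0001⟩ + 1/2|1100⟩ + 1/2|1101⟩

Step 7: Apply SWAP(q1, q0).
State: 1/2|0000⟩ + 1/2|0001⟩ + 1/2|1100⟩ + 1/2|1101⟩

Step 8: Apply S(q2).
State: 1/2|0000⟩ + 1/2|0001⟩ + 1/2|1100⟩ + 1/2|1101⟩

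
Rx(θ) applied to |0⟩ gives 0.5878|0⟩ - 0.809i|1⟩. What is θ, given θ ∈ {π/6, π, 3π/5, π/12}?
3π/5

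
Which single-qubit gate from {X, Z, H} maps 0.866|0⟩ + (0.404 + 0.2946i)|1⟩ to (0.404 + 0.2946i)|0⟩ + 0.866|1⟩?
X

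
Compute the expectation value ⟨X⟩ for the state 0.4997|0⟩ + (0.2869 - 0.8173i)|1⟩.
0.2867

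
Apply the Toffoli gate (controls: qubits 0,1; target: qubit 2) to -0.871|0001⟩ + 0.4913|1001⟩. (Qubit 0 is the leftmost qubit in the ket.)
-0.871|0001⟩ + 0.4913|1001⟩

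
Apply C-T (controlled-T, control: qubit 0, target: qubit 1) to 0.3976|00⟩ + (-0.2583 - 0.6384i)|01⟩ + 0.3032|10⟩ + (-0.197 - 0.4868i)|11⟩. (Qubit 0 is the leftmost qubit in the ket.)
0.3976|00⟩ + (-0.2583 - 0.6384i)|01⟩ + 0.3032|10⟩ + (0.2049 - 0.4835i)|11⟩

C-T leaves the control-|0⟩ kets |00⟩, |01⟩ unchanged and applies T to qubit 1 on the control-|1⟩ pair (|10⟩, |11⟩).
T = [[1, 0], [0, (1/√2 + (1/√2)i)]].
With a = amp(|10⟩) = 0.3032 and b = amp(|11⟩) = (-0.197 - 0.4868i):
new amp(|10⟩) = (1)·a = 0.3032
new amp(|11⟩) = (1/√2 + (1/√2)i)·b = (0.2049 - 0.4835i)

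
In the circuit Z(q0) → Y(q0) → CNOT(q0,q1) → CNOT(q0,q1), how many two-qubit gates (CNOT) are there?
2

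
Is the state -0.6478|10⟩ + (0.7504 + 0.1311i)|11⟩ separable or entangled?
Separable

Writing the state as a|00⟩ + b|01⟩ + c|10⟩ + d|11⟩, it is a product state iff ad − bc = 0.
Here (a, b, c, d) = (0, 0, -0.6478, (0.7504 + 0.1311i)): ad − bc = (0)(0.7504 + 0.1311i) − (0)(-0.6478) = 0, so the state is separable.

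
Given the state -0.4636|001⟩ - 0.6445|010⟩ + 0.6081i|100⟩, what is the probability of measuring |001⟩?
0.2149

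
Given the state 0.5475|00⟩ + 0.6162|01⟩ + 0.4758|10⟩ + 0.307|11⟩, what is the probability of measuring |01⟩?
0.3797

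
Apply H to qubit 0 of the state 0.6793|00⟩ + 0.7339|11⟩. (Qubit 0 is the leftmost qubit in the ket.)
0.4803|00⟩ + 0.5189|01⟩ + 0.4803|10⟩ - 0.5189|11⟩

H on qubit 0 mixes each pair of kets that differ only in qubit 0: amplitudes (a, b) of (|…0…⟩, |…1…⟩) become ((a + b)/√2, (a − b)/√2). Kets absent from the input have amplitude 0.
(|00⟩, |10⟩): (a, b) = (0.6793, 0) → (0.4803, 0.4803)
(|01⟩, |11⟩): (a, b) = (0, 0.7339) → (0.5189, -0.5189)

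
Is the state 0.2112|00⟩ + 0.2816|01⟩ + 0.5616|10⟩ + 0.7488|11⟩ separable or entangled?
Separable

Writing the state as a|00⟩ + b|01⟩ + c|10⟩ + d|11⟩, it is a product state iff ad − bc = 0.
Here (a, b, c, d) = (0.2112, 0.2816, 0.5616, 0.7488): ad − bc = (0.2112)(0.7488) − (0.2816)(0.5616) = 0, so the state is separable.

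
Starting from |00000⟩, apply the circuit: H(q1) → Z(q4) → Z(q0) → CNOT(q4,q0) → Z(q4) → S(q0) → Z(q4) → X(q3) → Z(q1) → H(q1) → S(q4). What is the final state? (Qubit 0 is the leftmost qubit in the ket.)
|01010⟩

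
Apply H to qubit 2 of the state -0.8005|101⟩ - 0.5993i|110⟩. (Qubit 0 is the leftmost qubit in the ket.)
-0.566|100⟩ + 0.566|101⟩ - 0.4238i|110⟩ - 0.4238i|111⟩

H on qubit 2 mixes each pair of kets that differ only in qubit 2: amplitudes (a, b) of (|…0…⟩, |…1…⟩) become ((a + b)/√2, (a − b)/√2). Kets absent from the input have amplitude 0.
(|100⟩, |101⟩): (a, b) = (0, -0.8005) → (-0.566, 0.566)
(|110⟩, |111⟩): (a, b) = (-0.5993i, 0) → (-0.4238i, -0.4238i)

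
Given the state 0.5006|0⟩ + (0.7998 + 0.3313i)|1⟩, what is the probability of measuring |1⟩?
0.7494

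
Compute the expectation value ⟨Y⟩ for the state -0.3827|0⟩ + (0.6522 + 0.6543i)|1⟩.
-0.5008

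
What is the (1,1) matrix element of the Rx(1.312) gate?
0.7924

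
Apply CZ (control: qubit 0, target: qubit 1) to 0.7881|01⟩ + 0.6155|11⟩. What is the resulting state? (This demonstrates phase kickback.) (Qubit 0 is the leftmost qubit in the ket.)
0.7881|01⟩ - 0.6155|11⟩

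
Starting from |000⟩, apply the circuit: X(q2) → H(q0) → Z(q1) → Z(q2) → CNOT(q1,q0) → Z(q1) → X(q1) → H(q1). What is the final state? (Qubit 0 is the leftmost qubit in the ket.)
-1/2|001⟩ + 1/2|011⟩ - 1/2|101⟩ + 1/2|111⟩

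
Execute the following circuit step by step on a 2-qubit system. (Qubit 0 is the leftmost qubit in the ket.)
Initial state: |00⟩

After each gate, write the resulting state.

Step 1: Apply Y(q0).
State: i|10⟩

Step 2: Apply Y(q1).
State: -|11⟩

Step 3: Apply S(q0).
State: -i|11⟩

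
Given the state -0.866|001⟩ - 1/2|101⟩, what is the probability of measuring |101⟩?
1/4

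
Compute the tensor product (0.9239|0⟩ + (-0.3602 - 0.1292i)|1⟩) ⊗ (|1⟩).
0.9239|01⟩ + (-0.3602 - 0.1292i)|11⟩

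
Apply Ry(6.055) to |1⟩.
-0.1138|0⟩ - 0.9935|1⟩

Ry(6.055) = [[cos(θ/2), −sin(θ/2)], [sin(θ/2), cos(θ/2)]]; θ = 6.055, cos(θ/2) ≈ -0.993498, sin(θ/2) ≈ 0.113845.
With a = amp(|0⟩) = 0 and b = amp(|1⟩) = 1:
new amp(|0⟩) = (-0.993498)·a + (-0.113845)·b = -0.1138
new amp(|1⟩) = (0.113845)·a + (-0.993498)·b = -0.9935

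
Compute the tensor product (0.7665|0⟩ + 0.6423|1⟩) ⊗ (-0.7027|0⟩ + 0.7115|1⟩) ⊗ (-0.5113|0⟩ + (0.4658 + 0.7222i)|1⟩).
0.2754|000⟩ + (-0.2509 - 0.389i)|001⟩ - 0.2788|010⟩ + (0.254 + 0.3939i)|011⟩ + 0.2308|100⟩ + (-0.2102 - 0.326i)|101⟩ - 0.2337|110⟩ + (0.2129 + 0.33i)|111⟩

amp(|b₁b₂…⟩) = product of the factor amplitudes for bits b₁, b₂, …; only kets whose every factor amplitude is nonzero survive.
|000⟩: (0.7665)(-0.7027)(-0.5113) = 0.2754
|001⟩: (0.7665)(-0.7027)(0.4658 + 0.7222i) = (-0.2509 - 0.389i)
|010⟩: (0.7665)(0.7115)(-0.5113) = -0.2788
|011⟩: (0.7665)(0.7115)(0.4658 + 0.7222i) = (0.254 + 0.3939i)
|100⟩: (0.6423)(-0.7027)(-0.5113) = 0.2308
|101⟩: (0.6423)(-0.7027)(0.4658 + 0.7222i) = (-0.2102 - 0.326i)
|110⟩: (0.6423)(0.7115)(-0.5113) = -0.2337
|111⟩: (0.6423)(0.7115)(0.4658 + 0.7222i) = (0.2129 + 0.33i)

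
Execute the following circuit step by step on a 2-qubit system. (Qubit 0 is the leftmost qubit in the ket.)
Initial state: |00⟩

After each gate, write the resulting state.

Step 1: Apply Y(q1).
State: i|01⟩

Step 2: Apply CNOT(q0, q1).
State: i|01⟩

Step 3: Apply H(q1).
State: (1/√2)i|00⟩ - (1/√2)i|01⟩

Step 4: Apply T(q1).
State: (1/√2)i|00⟩ + (1/2 - (1/2)i)|01⟩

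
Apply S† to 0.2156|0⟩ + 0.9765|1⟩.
0.2156|0⟩ - 0.9765i|1⟩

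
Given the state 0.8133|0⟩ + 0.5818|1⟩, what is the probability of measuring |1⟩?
0.3385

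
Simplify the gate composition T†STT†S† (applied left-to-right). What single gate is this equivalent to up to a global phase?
T†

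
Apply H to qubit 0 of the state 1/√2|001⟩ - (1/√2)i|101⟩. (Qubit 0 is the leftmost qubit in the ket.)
(1/2 - (1/2)i)|001⟩ + (1/2 + (1/2)i)|101⟩

H on qubit 0 mixes each pair of kets that differ only in qubit 0: amplitudes (a, b) of (|…0…⟩, |…1…⟩) become ((a + b)/√2, (a − b)/√2). Kets absent from the input have amplitude 0.
(|001⟩, |101⟩): (a, b) = (1/√2, -(1/√2)i) → ((1/2 - (1/2)i), (1/2 + (1/2)i))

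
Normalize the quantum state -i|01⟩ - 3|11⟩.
-0.3162i|01⟩ - 0.9487|11⟩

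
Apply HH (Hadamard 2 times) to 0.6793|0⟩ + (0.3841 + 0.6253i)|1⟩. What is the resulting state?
0.6793|0⟩ + (0.3841 + 0.6253i)|1⟩

H² = I, so an even number of Hadamards cancels: H^2 = I and the state is unchanged.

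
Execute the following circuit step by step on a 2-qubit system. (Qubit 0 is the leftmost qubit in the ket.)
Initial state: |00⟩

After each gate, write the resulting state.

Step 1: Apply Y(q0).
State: i|10⟩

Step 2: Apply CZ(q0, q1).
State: i|10⟩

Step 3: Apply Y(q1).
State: -|11⟩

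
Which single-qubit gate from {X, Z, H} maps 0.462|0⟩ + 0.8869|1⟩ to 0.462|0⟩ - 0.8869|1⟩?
Z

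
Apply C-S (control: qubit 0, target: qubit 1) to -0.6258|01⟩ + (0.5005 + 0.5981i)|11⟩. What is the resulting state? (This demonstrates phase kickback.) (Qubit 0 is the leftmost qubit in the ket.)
-0.6258|01⟩ + (-0.5981 + 0.5005i)|11⟩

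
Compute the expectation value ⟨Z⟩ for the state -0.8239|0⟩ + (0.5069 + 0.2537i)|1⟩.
0.3575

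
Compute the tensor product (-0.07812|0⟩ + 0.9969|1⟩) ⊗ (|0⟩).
-0.07812|00⟩ + 0.9969|10⟩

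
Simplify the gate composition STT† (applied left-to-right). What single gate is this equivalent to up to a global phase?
S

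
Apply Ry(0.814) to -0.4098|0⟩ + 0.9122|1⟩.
-0.7374|0⟩ + 0.6755|1⟩

Ry(0.814) = [[cos(θ/2), −sin(θ/2)], [sin(θ/2), cos(θ/2)]]; θ = 0.814, cos(θ/2) ≈ 0.918313, sin(θ/2) ≈ 0.395856.
With a = amp(|0⟩) = -0.4098 and b = amp(|1⟩) = 0.9122:
new amp(|0⟩) = (0.918313)·a + (-0.395856)·b = -0.7374
new amp(|1⟩) = (0.395856)·a + (0.918313)·b = 0.6755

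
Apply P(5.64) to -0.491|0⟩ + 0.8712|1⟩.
-0.491|0⟩ + (0.6971 - 0.5225i)|1⟩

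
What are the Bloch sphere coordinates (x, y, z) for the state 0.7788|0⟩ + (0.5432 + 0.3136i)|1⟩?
(0.8461, 0.4885, 0.2131)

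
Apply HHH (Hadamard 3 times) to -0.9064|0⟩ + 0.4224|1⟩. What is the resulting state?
-0.3422|0⟩ - 0.9396|1⟩

H² = I, so H^3 = H: a single Hadamard. With (a, b) = (-0.9064, 0.4224), H gives ((a + b)/√2, (a − b)/√2) = (-0.3422, -0.9396).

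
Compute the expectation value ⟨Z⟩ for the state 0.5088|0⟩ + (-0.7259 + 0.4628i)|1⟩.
-0.4822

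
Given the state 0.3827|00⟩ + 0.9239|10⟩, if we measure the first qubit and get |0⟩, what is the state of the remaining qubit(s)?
|0⟩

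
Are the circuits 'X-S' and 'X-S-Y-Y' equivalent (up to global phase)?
Yes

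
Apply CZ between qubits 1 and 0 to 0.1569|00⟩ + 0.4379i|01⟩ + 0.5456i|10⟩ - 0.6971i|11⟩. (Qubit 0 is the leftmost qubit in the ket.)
0.1569|00⟩ + 0.4379i|01⟩ + 0.5456i|10⟩ + 0.6971i|11⟩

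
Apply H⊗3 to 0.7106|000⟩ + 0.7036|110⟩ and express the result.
0.5|000⟩ + 0.5|001⟩ + 0.002475|010⟩ + 0.002475|011⟩ + 0.002475|100⟩ + 0.002475|101⟩ + 0.5|110⟩ + 0.5|111⟩

H⊗3 gives amp(|y⟩) = (1/2√2) Σ_x (−1)^(x·y) amp(|x⟩), where x·y is the number of positions in which both x and y have a 1.
|000⟩: (0.7106 + 0.7036)/(2√2) = 0.5
|001⟩: (0.7106 + 0.7036)/(2√2) = 0.5
|010⟩: (0.7106 - 0.7036)/(2√2) = 0.002475
|011⟩: (0.7106 - 0.7036)/(2√2) = 0.002475
|100⟩: (0.7106 - 0.7036)/(2√2) = 0.002475
|101⟩: (0.7106 - 0.7036)/(2√2) = 0.002475
|110⟩: (0.7106 + 0.7036)/(2√2) = 0.5
|111⟩: (0.7106 + 0.7036)/(2√2) = 0.5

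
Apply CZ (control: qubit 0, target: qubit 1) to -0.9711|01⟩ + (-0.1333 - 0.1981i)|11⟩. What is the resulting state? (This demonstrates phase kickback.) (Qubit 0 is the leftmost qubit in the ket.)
-0.9711|01⟩ + (0.1333 + 0.1981i)|11⟩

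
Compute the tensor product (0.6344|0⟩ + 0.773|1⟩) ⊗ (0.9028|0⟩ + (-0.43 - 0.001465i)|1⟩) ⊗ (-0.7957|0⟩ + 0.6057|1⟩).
-0.4557|000⟩ + 0.3469|001⟩ + (0.2171 + 0.0007395i)|010⟩ + (-0.1652 - 0.0005629i)|011⟩ - 0.5553|100⟩ + 0.4227|101⟩ + (0.2645 + 0.0009011i)|110⟩ + (-0.2013 - 0.0006859i)|111⟩

amp(|b₁b₂…⟩) = product of the factor amplitudes for bits b₁, b₂, …; only kets whose every factor amplitude is nonzero survive.
|000⟩: (0.6344)(0.9028)(-0.7957) = -0.4557
|001⟩: (0.6344)(0.9028)(0.6057) = 0.3469
|010⟩: (0.6344)(-0.43 - 0.001465i)(-0.7957) = (0.2171 + 0.0007395i)
|011⟩: (0.6344)(-0.43 - 0.001465i)(0.6057) = (-0.1652 - 0.0005629i)
|100⟩: (0.773)(0.9028)(-0.7957) = -0.5553
|101⟩: (0.773)(0.9028)(0.6057) = 0.4227
|110⟩: (0.773)(-0.43 - 0.001465i)(-0.7957) = (0.2645 + 0.0009011i)
|111⟩: (0.773)(-0.43 - 0.001465i)(0.6057) = (-0.2013 - 0.0006859i)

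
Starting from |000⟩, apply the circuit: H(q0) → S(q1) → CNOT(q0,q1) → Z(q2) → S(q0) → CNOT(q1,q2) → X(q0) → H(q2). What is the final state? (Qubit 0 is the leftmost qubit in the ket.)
(1/2)i|010⟩ - (1/2)i|011⟩ + 1/2|100⟩ + 1/2|101⟩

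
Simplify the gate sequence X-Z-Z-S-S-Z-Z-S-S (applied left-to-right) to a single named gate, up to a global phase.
X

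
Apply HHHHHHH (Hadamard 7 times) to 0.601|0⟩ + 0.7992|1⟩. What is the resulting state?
0.9901|0⟩ - 0.1401|1⟩

H² = I, so H^7 = H: a single Hadamard. With (a, b) = (0.601, 0.7992), H gives ((a + b)/√2, (a − b)/√2) = (0.9901, -0.1401).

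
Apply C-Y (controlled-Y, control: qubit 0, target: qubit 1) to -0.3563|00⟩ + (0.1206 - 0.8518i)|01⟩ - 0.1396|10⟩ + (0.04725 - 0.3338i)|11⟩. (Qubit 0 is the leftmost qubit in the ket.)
-0.3563|00⟩ + (0.1206 - 0.8518i)|01⟩ + (-0.3338 - 0.04725i)|10⟩ - 0.1396i|11⟩

C-Y leaves the control-|0⟩ kets |00⟩, |01⟩ unchanged and applies Y to qubit 1 on the control-|1⟩ pair (|10⟩, |11⟩).
Y = [[0, -i], [i, 0]].
With a = amp(|10⟩) = -0.1396 and b = amp(|11⟩) = (0.04725 - 0.3338i):
new amp(|10⟩) = (-i)·b = (-0.3338 - 0.04725i)
new amp(|11⟩) = (i)·a = -0.1396i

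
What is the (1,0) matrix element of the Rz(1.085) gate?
0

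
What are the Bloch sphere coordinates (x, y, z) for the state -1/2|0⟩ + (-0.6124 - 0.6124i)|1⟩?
(0.6124, 0.6124, -0.5001)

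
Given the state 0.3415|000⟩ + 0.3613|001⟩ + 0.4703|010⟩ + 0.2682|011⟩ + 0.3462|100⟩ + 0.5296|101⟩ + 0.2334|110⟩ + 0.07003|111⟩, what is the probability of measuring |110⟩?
0.05448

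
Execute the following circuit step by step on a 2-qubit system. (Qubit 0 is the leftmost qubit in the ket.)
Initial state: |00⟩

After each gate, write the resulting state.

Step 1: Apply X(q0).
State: |10⟩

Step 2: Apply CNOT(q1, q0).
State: |10⟩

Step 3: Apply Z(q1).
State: |10⟩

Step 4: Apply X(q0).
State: |00⟩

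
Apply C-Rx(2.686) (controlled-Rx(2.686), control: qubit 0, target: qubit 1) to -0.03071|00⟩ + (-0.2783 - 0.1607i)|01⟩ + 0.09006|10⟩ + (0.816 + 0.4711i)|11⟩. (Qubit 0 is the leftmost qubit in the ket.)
-0.03071|00⟩ + (-0.2783 - 0.1607i)|01⟩ + (0.4793 - 0.7949i)|10⟩ + (0.1843 + 0.01866i)|11⟩

C-Rx(2.686) leaves the control-|0⟩ kets |00⟩, |01⟩ unchanged and applies Rx(2.686) to qubit 1 on the control-|1⟩ pair (|10⟩, |11⟩).
Rx(2.686) = [[cos(θ/2), −i·sin(θ/2)], [−i·sin(θ/2), cos(θ/2)]]; θ = 2.686, cos(θ/2) ≈ 0.225831, sin(θ/2) ≈ 0.974166.
With a = amp(|10⟩) = 0.09006 and b = amp(|11⟩) = (0.816 + 0.4711i):
new amp(|10⟩) = (0.225831)·a + (-0.974166i)·b = (0.4793 - 0.7949i)
new amp(|11⟩) = (-0.974166i)·a + (0.225831)·b = (0.1843 + 0.01866i)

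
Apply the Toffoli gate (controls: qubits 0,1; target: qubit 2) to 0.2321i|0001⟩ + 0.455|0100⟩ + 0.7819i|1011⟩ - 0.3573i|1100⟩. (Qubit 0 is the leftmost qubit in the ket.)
0.2321i|0001⟩ + 0.455|0100⟩ + 0.7819i|1011⟩ - 0.3573i|1110⟩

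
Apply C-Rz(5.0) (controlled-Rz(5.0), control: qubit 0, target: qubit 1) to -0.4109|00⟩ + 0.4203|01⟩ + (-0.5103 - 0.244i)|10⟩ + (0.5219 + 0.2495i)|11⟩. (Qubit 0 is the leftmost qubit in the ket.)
-0.4109|00⟩ + 0.4203|01⟩ + (0.2628 + 0.5009i)|10⟩ + (-0.5674 + 0.1125i)|11⟩

C-Rz(5.0) leaves the control-|0⟩ kets |00⟩, |01⟩ unchanged and applies Rz(5.0) to qubit 1 on the control-|1⟩ pair (|10⟩, |11⟩).
Rz(5.0) = [[e^(−iθ/2), 0], [0, e^(iθ/2)]] with e^(±iθ/2) = cos(θ/2) ± i·sin(θ/2); θ = 5.0, cos(θ/2) ≈ -0.801144, sin(θ/2) ≈ 0.598472.
With a = amp(|10⟩) = (-0.5103 - 0.244i) and b = amp(|11⟩) = (0.5219 + 0.2495i):
new amp(|10⟩) = (-0.801144 - 0.598472i)·a = (0.2628 + 0.5009i)
new amp(|11⟩) = (-0.801144 + 0.598472i)·b = (-0.5674 + 0.1125i)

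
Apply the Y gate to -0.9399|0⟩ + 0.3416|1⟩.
-0.3416i|0⟩ - 0.9399i|1⟩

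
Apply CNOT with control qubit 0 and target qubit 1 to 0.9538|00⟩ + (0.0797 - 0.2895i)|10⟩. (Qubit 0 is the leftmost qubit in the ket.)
0.9538|00⟩ + (0.0797 - 0.2895i)|11⟩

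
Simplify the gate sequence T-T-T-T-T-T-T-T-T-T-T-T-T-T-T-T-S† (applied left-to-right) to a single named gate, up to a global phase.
S†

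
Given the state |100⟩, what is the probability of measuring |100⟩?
1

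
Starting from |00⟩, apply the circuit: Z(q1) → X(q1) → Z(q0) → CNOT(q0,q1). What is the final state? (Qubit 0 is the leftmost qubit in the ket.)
|01⟩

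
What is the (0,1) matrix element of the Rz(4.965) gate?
0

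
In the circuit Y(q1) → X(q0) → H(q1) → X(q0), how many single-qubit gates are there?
4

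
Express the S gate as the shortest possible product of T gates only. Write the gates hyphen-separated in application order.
T-T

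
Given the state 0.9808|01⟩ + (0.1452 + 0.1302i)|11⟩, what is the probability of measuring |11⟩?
0.03804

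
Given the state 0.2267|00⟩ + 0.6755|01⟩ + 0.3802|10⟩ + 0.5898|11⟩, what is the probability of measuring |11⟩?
0.3479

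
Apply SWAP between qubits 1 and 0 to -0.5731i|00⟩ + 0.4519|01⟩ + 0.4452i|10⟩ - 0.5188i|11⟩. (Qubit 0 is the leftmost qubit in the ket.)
-0.5731i|00⟩ + 0.4452i|01⟩ + 0.4519|10⟩ - 0.5188i|11⟩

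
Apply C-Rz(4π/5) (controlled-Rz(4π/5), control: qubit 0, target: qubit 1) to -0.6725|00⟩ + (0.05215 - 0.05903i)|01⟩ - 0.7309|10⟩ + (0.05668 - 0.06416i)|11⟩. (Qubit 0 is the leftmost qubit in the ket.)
-0.6725|00⟩ + (0.05215 - 0.05903i)|01⟩ + (-0.2259 + 0.6951i)|10⟩ + (0.07853 + 0.03408i)|11⟩

C-Rz(4π/5) leaves the control-|0⟩ kets |00⟩, |01⟩ unchanged and applies Rz(4π/5) to qubit 1 on the control-|1⟩ pair (|10⟩, |11⟩).
Rz(4π/5) = [[e^(−iθ/2), 0], [0, e^(iθ/2)]] with e^(±iθ/2) = cos(θ/2) ± i·sin(θ/2); θ = 4π/5, cos(θ/2) ≈ 0.309017, sin(θ/2) ≈ 0.951057.
With a = amp(|10⟩) = -0.7309 and b = amp(|11⟩) = (0.05668 - 0.06416i):
new amp(|10⟩) = (0.309017 - 0.951057i)·a = (-0.2259 + 0.6951i)
new amp(|11⟩) = (0.309017 + 0.951057i)·b = (0.07853 + 0.03408i)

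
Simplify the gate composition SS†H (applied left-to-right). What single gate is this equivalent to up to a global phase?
H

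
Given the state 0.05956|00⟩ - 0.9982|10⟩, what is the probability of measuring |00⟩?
0.003547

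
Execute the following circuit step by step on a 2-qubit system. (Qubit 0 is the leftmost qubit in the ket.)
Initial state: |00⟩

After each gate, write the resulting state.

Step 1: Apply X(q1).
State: |01⟩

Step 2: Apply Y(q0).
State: i|11⟩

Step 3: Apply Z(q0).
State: -i|11⟩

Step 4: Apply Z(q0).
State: i|11⟩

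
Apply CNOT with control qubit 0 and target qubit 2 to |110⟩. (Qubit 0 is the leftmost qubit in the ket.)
|111⟩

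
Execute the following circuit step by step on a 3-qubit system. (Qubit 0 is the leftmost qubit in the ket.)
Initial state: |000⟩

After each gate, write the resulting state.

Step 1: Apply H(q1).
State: 1/√2|000⟩ + 1/√2|010⟩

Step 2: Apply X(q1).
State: 1/√2|000⟩ + 1/√2|010⟩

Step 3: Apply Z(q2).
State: 1/√2|000⟩ + 1/√2|010⟩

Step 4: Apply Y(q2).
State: (1/√2)i|001⟩ + (1/√2)i|011⟩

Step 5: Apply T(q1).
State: (1/√2)i|001⟩ + (-1/2 + (1/2)i)|011⟩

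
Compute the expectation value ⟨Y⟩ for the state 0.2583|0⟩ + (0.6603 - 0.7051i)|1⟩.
-0.3643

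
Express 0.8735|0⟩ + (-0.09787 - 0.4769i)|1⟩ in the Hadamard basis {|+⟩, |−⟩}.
(0.5485 - 0.3372i)|+⟩ + (0.6869 + 0.3372i)|−⟩

With |ψ⟩ = α|0⟩ + β|1⟩, the Hadamard-basis coefficients are ⟨+|ψ⟩ = (α + β)/√2 and ⟨−|ψ⟩ = (α − β)/√2.
Here α = 0.8735, β = (-0.09787 - 0.4769i): (α + β)/√2 = (0.5485 - 0.3372i), (α − β)/√2 = (0.6869 + 0.3372i).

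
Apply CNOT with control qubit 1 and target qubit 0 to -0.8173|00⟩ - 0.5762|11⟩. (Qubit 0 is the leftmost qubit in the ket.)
-0.8173|00⟩ - 0.5762|01⟩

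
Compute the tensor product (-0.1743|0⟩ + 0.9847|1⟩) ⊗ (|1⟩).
-0.1743|01⟩ + 0.9847|11⟩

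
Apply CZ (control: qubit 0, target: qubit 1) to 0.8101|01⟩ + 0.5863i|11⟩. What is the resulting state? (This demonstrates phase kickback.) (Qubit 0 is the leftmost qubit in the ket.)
0.8101|01⟩ - 0.5863i|11⟩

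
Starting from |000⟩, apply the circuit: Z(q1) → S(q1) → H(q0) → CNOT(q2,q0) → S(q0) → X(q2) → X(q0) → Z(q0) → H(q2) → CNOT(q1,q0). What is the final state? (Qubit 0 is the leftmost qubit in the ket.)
(1/2)i|000⟩ - (1/2)i|001⟩ - 1/2|100⟩ + 1/2|101⟩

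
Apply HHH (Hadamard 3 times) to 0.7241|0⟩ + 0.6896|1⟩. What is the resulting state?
0.9996|0⟩ + 0.0244|1⟩

H² = I, so H^3 = H: a single Hadamard. With (a, b) = (0.7241, 0.6896), H gives ((a + b)/√2, (a − b)/√2) = (0.9996, 0.0244).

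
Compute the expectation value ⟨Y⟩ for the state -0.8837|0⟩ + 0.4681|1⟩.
0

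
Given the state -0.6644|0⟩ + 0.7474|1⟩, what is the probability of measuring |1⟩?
0.5586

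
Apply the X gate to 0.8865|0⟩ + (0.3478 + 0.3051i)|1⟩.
(0.3478 + 0.3051i)|0⟩ + 0.8865|1⟩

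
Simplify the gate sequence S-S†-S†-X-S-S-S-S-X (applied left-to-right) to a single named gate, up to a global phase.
S†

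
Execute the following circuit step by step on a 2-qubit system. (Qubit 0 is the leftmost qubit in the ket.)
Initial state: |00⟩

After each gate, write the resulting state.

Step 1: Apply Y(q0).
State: i|10⟩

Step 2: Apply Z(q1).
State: i|10⟩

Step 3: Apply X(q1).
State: i|11⟩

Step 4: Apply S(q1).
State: -|11⟩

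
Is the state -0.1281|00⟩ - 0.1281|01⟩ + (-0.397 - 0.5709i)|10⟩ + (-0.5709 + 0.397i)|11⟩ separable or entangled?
Entangled

Writing the state as a|00⟩ + b|01⟩ + c|10⟩ + d|11⟩, it is a product state iff ad − bc = 0.
Here (a, b, c, d) = (-0.1281, -0.1281, (-0.397 - 0.5709i), (-0.5709 + 0.397i)): ad − bc = (-0.1281)(-0.5709 + 0.397i) − (-0.1281)(-0.397 - 0.5709i) = (0.02228 - 0.124i) ≠ 0, so the state is entangled.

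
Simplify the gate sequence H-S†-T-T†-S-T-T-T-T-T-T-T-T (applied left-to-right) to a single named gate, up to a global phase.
H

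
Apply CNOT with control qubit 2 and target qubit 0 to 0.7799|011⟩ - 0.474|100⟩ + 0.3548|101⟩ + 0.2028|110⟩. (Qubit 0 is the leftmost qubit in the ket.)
0.3548|001⟩ - 0.474|100⟩ + 0.2028|110⟩ + 0.7799|111⟩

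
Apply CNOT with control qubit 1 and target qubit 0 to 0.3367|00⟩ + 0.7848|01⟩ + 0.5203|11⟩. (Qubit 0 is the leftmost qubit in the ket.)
0.3367|00⟩ + 0.5203|01⟩ + 0.7848|11⟩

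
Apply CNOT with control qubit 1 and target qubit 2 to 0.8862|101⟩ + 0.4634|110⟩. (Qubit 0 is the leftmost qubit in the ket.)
0.8862|101⟩ + 0.4634|111⟩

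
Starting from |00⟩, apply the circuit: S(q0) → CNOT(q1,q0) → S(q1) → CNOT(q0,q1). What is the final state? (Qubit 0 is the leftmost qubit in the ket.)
|00⟩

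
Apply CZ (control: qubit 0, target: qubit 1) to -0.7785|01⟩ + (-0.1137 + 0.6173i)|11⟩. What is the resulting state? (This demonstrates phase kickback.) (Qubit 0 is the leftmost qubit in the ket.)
-0.7785|01⟩ + (0.1137 - 0.6173i)|11⟩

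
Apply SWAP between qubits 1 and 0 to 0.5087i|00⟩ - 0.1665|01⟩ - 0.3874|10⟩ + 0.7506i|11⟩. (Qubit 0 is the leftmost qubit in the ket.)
0.5087i|00⟩ - 0.3874|01⟩ - 0.1665|10⟩ + 0.7506i|11⟩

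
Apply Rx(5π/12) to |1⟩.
-0.6088i|0⟩ + 0.7934|1⟩

Rx(5π/12) = [[cos(θ/2), −i·sin(θ/2)], [−i·sin(θ/2), cos(θ/2)]]; θ = 5π/12, cos(θ/2) ≈ 0.793353, sin(θ/2) ≈ 0.608761.
With a = amp(|0⟩) = 0 and b = amp(|1⟩) = 1:
new amp(|0⟩) = (0.793353)·a + (-0.608761i)·b = -0.6088i
new amp(|1⟩) = (-0.608761i)·a + (0.793353)·b = 0.7934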